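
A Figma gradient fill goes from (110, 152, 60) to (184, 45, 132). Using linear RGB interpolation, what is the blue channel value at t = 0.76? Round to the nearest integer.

B = 60 + 0.76 × (132 − 60) = 114.72 → 115

115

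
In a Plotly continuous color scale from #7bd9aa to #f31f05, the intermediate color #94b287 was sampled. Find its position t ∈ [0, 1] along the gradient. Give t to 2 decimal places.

Invert the lerp on the G channel (largest span, 186): t = (178 − 217) / (31 − 217) = -39/-186 = 0.20968.
Check on R: (148 − 123)/(243 − 123) = 0.2083 ✓

0.21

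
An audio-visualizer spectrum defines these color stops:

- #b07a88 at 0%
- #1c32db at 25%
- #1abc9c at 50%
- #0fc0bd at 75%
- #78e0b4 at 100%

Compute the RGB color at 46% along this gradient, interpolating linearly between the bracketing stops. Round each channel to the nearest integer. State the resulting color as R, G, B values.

46% lies between the 25% and 50% stops, so the local fraction is t = (46 − 25)/(50 − 25) = 21/25 ≈ 0.84.
#1c32db → (28, 50, 219); #1abc9c → (26, 188, 156).
R = 28 + 0.84 × (26 − 28) = 26.32 → 26
G = 50 + 0.84 × (188 − 50) = 165.92 → 166
B = 219 + 0.84 × (156 − 219) = 166.08 → 166

(26, 166, 166)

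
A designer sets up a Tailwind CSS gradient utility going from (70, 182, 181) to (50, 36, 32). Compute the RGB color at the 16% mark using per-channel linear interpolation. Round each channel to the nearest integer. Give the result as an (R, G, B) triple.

(67, 159, 157)

16% corresponds to t = 0.16.
R = 70 + 0.16 × (50 − 70) = 70 + 0.16 × -20 = 66.8 → 67
G = 182 + 0.16 × (36 − 182) = 182 + 0.16 × -146 = 158.64 → 159
B = 181 + 0.16 × (32 − 181) = 181 + 0.16 × -149 = 157.16 → 157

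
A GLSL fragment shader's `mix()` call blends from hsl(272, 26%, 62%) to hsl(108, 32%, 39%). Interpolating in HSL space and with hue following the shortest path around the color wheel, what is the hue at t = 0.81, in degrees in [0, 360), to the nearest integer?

139

Hue arc: Δh = 108 − 272 = -164° (|Δh| ≤ 180, already the shorter path).
H = 272 + 0.81 × (-164) = 139.16 → 139°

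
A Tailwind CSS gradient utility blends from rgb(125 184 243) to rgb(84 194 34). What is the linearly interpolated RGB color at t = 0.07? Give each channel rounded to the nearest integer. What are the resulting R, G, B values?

(122, 185, 228)

R = 125 + 0.07 × (84 − 125) = 125 + 0.07 × -41 = 122.13 → 122
G = 184 + 0.07 × (194 − 184) = 184 + 0.07 × 10 = 184.7 → 185
B = 243 + 0.07 × (34 − 243) = 243 + 0.07 × -209 = 228.37 → 228
So the blended color is (122, 185, 228), about #7ab9e4.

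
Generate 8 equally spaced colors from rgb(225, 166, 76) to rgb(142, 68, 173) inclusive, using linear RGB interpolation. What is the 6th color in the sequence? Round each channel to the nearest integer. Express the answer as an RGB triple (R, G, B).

With 8 swatches and endpoints inclusive, swatch 6 sits at t = (6 − 1)/(8 − 1) = 5/7 ≈ 0.7143.
R = 225 + 0.7143 × (142 − 225) = 165.713 → 166
G = 166 + 0.7143 × (68 − 166) = 95.999 → 96
B = 76 + 0.7143 × (173 − 76) = 145.287 → 145

(166, 96, 145)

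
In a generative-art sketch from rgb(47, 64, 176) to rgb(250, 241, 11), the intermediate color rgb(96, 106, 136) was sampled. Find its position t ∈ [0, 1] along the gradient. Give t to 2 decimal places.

0.24

Invert the lerp on the R channel (largest span, 203): t = (96 − 47) / (250 − 47) = 49/203 = 0.24138.
Check on G: (106 − 64)/(241 − 64) = 0.2373 ✓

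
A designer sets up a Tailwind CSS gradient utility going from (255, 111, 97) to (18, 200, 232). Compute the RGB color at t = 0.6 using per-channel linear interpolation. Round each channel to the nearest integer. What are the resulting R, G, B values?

(113, 164, 178)

R = 255 + 0.6 × (18 − 255) = 255 + 0.6 × -237 = 112.8 → 113
G = 111 + 0.6 × (200 − 111) = 111 + 0.6 × 89 = 164.4 → 164
B = 97 + 0.6 × (232 − 97) = 97 + 0.6 × 135 = 178 → 178
So the blended color is (113, 164, 178), about #71a4b2.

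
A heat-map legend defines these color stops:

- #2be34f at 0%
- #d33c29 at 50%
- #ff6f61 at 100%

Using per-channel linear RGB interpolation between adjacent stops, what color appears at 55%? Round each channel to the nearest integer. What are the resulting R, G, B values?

55% lies between the 50% and 100% stops, so the local fraction is t = (55 − 50)/(100 − 50) = 5/50 ≈ 0.1.
#d33c29 → (211, 60, 41); #ff6f61 → (255, 111, 97).
R = 211 + 0.1 × (255 − 211) = 215.4 → 215
G = 60 + 0.1 × (111 − 60) = 65.1 → 65
B = 41 + 0.1 × (97 − 41) = 46.6 → 47

(215, 65, 47)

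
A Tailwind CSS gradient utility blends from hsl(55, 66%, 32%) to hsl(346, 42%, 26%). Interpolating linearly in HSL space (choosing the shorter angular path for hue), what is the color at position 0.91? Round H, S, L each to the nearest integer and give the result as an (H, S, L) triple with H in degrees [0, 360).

(352, 44, 27)

Hue: 346 − 55 = 291°, but |291| > 180 so the shorter arc goes the other way: Δh = 291 − 360 = -69°.
H = 55 + 0.91 × (-69) = -7.79 → -8 → -8 mod 360 = 352°
S = 66 + 0.91 × (42 − 66) = 44.16 → 44%
L = 32 + 0.91 × (26 − 32) = 26.54 → 27%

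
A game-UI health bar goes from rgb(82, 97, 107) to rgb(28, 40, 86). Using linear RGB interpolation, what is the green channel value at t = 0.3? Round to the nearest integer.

G = 97 + 0.3 × (40 − 97) = 79.9 → 80

80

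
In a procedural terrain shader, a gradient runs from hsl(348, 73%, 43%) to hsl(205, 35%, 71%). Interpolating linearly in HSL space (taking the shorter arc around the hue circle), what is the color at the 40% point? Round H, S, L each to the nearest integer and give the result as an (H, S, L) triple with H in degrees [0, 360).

Hue arc: Δh = 205 − 348 = -143° (|Δh| ≤ 180, already the shorter path).
H = 348 + 0.4 × (-143) = 290.8 → 291°
S = 73 + 0.4 × (35 − 73) = 57.8 → 58%
L = 43 + 0.4 × (71 − 43) = 54.2 → 54%

(291, 58, 54)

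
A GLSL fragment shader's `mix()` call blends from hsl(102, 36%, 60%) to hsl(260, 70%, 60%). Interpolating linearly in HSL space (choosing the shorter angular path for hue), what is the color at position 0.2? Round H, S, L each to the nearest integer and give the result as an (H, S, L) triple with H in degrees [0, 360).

Hue arc: Δh = 260 − 102 = 158° (|Δh| ≤ 180, already the shorter path).
H = 102 + 0.2 × (158) = 133.6 → 134°
S = 36 + 0.2 × (70 − 36) = 42.8 → 43%
L = 60 + 0.2 × (60 − 60) = 60 → 60%

(134, 43, 60)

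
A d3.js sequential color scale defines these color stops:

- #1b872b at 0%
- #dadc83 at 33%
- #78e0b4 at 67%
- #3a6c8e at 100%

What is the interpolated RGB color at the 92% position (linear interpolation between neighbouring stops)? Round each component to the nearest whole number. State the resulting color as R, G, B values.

92% lies between the 67% and 100% stops, so the local fraction is t = (92 − 67)/(100 − 67) = 25/33 ≈ 0.7576.
#78e0b4 → (120, 224, 180); #3a6c8e → (58, 108, 142).
R = 120 + 0.7576 × (58 − 120) = 73.029 → 73
G = 224 + 0.7576 × (108 − 224) = 136.118 → 136
B = 180 + 0.7576 × (142 − 180) = 151.211 → 151

(73, 136, 151)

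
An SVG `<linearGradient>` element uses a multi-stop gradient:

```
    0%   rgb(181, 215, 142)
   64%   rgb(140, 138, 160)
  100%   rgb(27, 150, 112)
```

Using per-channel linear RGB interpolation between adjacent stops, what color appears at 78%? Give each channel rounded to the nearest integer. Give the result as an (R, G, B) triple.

78% lies between the 64% and 100% stops, so the local fraction is t = (78 − 64)/(100 − 64) = 14/36 ≈ 0.3889.
R = 140 + 0.3889 × (27 − 140) = 96.054 → 96
G = 138 + 0.3889 × (150 − 138) = 142.667 → 143
B = 160 + 0.3889 × (112 − 160) = 141.333 → 141

(96, 143, 141)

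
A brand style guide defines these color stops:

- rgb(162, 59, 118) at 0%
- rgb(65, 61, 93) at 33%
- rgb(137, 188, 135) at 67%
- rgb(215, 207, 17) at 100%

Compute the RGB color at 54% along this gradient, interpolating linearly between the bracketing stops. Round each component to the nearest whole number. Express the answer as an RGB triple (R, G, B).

54% lies between the 33% and 67% stops, so the local fraction is t = (54 − 33)/(67 − 33) = 21/34 ≈ 0.6176.
R = 65 + 0.6176 × (137 − 65) = 109.467 → 109
G = 61 + 0.6176 × (188 − 61) = 139.435 → 139
B = 93 + 0.6176 × (135 − 93) = 118.939 → 119

(109, 139, 119)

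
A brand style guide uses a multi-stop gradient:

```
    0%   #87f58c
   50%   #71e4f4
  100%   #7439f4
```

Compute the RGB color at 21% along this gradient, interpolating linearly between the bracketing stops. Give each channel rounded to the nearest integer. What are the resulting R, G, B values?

21% lies between the 0% and 50% stops, so the local fraction is t = (21 − 0)/(50 − 0) = 21/50 ≈ 0.42.
#87f58c → (135, 245, 140); #71e4f4 → (113, 228, 244).
R = 135 + 0.42 × (113 − 135) = 125.76 → 126
G = 245 + 0.42 × (228 − 245) = 237.86 → 238
B = 140 + 0.42 × (244 − 140) = 183.68 → 184

(126, 238, 184)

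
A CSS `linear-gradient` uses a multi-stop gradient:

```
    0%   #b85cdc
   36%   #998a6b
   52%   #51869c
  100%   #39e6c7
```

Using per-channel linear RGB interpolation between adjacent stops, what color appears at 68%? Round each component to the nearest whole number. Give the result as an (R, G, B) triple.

(73, 166, 170)

68% lies between the 52% and 100% stops, so the local fraction is t = (68 − 52)/(100 − 52) = 16/48 ≈ 0.3333.
#51869c → (81, 134, 156); #39e6c7 → (57, 230, 199).
R = 81 + 0.3333 × (57 − 81) = 73.001 → 73
G = 134 + 0.3333 × (230 − 134) = 165.997 → 166
B = 156 + 0.3333 × (199 − 156) = 170.332 → 170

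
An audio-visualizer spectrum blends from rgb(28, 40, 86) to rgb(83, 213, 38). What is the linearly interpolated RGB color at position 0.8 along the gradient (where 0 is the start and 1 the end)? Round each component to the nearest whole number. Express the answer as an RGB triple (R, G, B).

(72, 178, 48)

R = 28 + 0.8 × (83 − 28) = 28 + 0.8 × 55 = 72 → 72
G = 40 + 0.8 × (213 − 40) = 40 + 0.8 × 173 = 178.4 → 178
B = 86 + 0.8 × (38 − 86) = 86 + 0.8 × -48 = 47.6 → 48
So the blended color is (72, 178, 48), about #48b230.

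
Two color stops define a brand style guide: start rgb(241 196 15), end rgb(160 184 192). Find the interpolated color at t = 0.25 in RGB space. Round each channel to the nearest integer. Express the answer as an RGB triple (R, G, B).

R = 241 + 0.25 × (160 − 241) = 241 + 0.25 × -81 = 220.75 → 221
G = 196 + 0.25 × (184 − 196) = 196 + 0.25 × -12 = 193 → 193
B = 15 + 0.25 × (192 − 15) = 15 + 0.25 × 177 = 59.25 → 59
So the blended color is (221, 193, 59), about #ddc13b.

(221, 193, 59)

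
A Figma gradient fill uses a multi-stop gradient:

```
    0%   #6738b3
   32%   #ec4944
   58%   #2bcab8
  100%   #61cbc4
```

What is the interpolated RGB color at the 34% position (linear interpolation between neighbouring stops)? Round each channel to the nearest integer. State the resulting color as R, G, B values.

(221, 83, 77)

34% lies between the 32% and 58% stops, so the local fraction is t = (34 − 32)/(58 − 32) = 2/26 ≈ 0.0769.
#ec4944 → (236, 73, 68); #2bcab8 → (43, 202, 184).
R = 236 + 0.0769 × (43 − 236) = 221.158 → 221
G = 73 + 0.0769 × (202 − 73) = 82.92 → 83
B = 68 + 0.0769 × (184 − 68) = 76.92 → 77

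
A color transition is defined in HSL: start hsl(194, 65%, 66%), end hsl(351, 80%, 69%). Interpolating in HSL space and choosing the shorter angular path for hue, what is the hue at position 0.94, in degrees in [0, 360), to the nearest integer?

Hue arc: Δh = 351 − 194 = 157° (|Δh| ≤ 180, already the shorter path).
H = 194 + 0.94 × (157) = 341.58 → 342°

342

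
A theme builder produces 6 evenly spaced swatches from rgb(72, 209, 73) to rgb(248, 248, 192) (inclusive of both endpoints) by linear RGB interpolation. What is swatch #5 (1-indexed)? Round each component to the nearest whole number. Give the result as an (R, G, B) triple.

(213, 240, 168)

With 6 swatches and endpoints inclusive, swatch 5 sits at t = (5 − 1)/(6 − 1) = 4/5 ≈ 0.8.
R = 72 + 0.8 × (248 − 72) = 212.8 → 213
G = 209 + 0.8 × (248 − 209) = 240.2 → 240
B = 73 + 0.8 × (192 − 73) = 168.2 → 168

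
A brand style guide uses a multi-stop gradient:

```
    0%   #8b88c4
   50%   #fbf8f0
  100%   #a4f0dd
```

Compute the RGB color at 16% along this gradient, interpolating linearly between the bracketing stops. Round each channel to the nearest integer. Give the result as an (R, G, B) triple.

(175, 172, 210)

16% lies between the 0% and 50% stops, so the local fraction is t = (16 − 0)/(50 − 0) = 16/50 ≈ 0.32.
#8b88c4 → (139, 136, 196); #fbf8f0 → (251, 248, 240).
R = 139 + 0.32 × (251 − 139) = 174.84 → 175
G = 136 + 0.32 × (248 − 136) = 171.84 → 172
B = 196 + 0.32 × (240 − 196) = 210.08 → 210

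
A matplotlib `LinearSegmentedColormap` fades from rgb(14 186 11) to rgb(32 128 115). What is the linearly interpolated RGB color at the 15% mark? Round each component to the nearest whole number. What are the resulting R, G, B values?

15% corresponds to t = 0.15.
R = 14 + 0.15 × (32 − 14) = 14 + 0.15 × 18 = 16.7 → 17
G = 186 + 0.15 × (128 − 186) = 186 + 0.15 × -58 = 177.3 → 177
B = 11 + 0.15 × (115 − 11) = 11 + 0.15 × 104 = 26.6 → 27

(17, 177, 27)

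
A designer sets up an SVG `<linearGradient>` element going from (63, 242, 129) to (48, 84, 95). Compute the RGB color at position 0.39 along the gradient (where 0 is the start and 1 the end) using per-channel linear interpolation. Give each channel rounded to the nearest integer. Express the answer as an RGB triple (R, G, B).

(57, 180, 116)

R = 63 + 0.39 × (48 − 63) = 63 + 0.39 × -15 = 57.15 → 57
G = 242 + 0.39 × (84 − 242) = 242 + 0.39 × -158 = 180.38 → 180
B = 129 + 0.39 × (95 − 129) = 129 + 0.39 × -34 = 115.74 → 116
So the blended color is (57, 180, 116), about #39b474.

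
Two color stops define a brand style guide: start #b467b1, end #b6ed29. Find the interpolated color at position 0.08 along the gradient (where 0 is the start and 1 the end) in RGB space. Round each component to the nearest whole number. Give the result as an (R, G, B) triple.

#b467b1 → (180, 103, 177); #b6ed29 → (182, 237, 41).
R = 180 + 0.08 × (182 − 180) = 180 + 0.08 × 2 = 180.16 → 180
G = 103 + 0.08 × (237 − 103) = 103 + 0.08 × 134 = 113.72 → 114
B = 177 + 0.08 × (41 − 177) = 177 + 0.08 × -136 = 166.12 → 166

(180, 114, 166)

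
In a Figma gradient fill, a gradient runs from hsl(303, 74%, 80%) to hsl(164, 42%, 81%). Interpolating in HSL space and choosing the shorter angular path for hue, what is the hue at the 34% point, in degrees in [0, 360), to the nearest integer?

256

Hue arc: Δh = 164 − 303 = -139° (|Δh| ≤ 180, already the shorter path).
H = 303 + 0.34 × (-139) = 255.74 → 256°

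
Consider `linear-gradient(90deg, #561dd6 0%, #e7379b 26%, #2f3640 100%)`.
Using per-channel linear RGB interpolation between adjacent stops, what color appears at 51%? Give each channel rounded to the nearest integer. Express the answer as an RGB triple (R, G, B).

(169, 55, 124)

51% lies between the 26% and 100% stops, so the local fraction is t = (51 − 26)/(100 − 26) = 25/74 ≈ 0.3378.
#e7379b → (231, 55, 155); #2f3640 → (47, 54, 64).
R = 231 + 0.3378 × (47 − 231) = 168.845 → 169
G = 55 + 0.3378 × (54 − 55) = 54.662 → 55
B = 155 + 0.3378 × (64 − 155) = 124.26 → 124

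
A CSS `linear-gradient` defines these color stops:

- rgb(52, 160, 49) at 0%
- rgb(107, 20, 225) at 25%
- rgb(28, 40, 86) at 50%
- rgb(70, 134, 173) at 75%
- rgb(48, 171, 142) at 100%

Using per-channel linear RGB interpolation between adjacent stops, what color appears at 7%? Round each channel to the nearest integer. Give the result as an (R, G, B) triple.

(67, 121, 98)

7% lies between the 0% and 25% stops, so the local fraction is t = (7 − 0)/(25 − 0) = 7/25 ≈ 0.28.
R = 52 + 0.28 × (107 − 52) = 67.4 → 67
G = 160 + 0.28 × (20 − 160) = 120.8 → 121
B = 49 + 0.28 × (225 − 49) = 98.28 → 98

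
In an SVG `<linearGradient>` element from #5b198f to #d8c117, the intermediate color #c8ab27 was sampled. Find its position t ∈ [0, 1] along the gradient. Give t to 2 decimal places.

0.87

Invert the lerp on the G channel (largest span, 168): t = (171 − 25) / (193 − 25) = 146/168 = 0.86905.
Check on R: (200 − 91)/(216 − 91) = 0.872 ✓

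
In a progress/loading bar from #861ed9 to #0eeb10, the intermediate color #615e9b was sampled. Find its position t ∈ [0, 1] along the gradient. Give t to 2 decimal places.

0.31

Invert the lerp on the G channel (largest span, 205): t = (94 − 30) / (235 − 30) = 64/205 = 0.3122.
Check on R: (97 − 134)/(14 − 134) = 0.3083 ✓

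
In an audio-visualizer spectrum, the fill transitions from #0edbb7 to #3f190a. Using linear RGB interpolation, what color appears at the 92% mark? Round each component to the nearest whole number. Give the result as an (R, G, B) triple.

(59, 41, 24)

#0edbb7 → (14, 219, 183); #3f190a → (63, 25, 10).
92% corresponds to t = 0.92.
R = 14 + 0.92 × (63 − 14) = 14 + 0.92 × 49 = 59.08 → 59
G = 219 + 0.92 × (25 − 219) = 219 + 0.92 × -194 = 40.52 → 41
B = 183 + 0.92 × (10 − 183) = 183 + 0.92 × -173 = 23.84 → 24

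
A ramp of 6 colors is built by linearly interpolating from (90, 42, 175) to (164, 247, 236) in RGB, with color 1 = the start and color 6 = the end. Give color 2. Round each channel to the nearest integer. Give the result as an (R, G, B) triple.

With 6 swatches and endpoints inclusive, swatch 2 sits at t = (2 − 1)/(6 − 1) = 1/5 ≈ 0.2.
R = 90 + 0.2 × (164 − 90) = 104.8 → 105
G = 42 + 0.2 × (247 − 42) = 83 → 83
B = 175 + 0.2 × (236 − 175) = 187.2 → 187

(105, 83, 187)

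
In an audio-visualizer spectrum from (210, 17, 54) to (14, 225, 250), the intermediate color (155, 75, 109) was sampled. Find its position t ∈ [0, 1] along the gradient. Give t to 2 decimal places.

Invert the lerp on the G channel (largest span, 208): t = (75 − 17) / (225 − 17) = 58/208 = 0.27885.
Check on R: (155 − 210)/(14 − 210) = 0.2806 ✓

0.28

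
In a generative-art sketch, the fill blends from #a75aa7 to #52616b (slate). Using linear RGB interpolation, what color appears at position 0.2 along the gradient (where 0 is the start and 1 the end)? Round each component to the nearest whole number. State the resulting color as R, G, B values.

#a75aa7 → (167, 90, 167); #52616b → (82, 97, 107).
R = 167 + 0.2 × (82 − 167) = 167 + 0.2 × -85 = 150 → 150
G = 90 + 0.2 × (97 − 90) = 90 + 0.2 × 7 = 91.4 → 91
B = 167 + 0.2 × (107 − 167) = 167 + 0.2 × -60 = 155 → 155
So the blended color is (150, 91, 155), about #965b9b.

(150, 91, 155)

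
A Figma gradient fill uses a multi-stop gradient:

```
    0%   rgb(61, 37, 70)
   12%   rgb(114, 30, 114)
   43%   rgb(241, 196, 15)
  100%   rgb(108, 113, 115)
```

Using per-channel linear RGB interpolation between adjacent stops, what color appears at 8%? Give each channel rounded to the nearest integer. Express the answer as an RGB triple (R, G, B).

8% lies between the 0% and 12% stops, so the local fraction is t = (8 − 0)/(12 − 0) = 8/12 ≈ 0.6667.
R = 61 + 0.6667 × (114 − 61) = 96.335 → 96
G = 37 + 0.6667 × (30 − 37) = 32.333 → 32
B = 70 + 0.6667 × (114 − 70) = 99.335 → 99

(96, 32, 99)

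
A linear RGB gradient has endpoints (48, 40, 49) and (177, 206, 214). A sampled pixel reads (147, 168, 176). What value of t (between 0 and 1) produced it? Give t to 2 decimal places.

Invert the lerp on the G channel (largest span, 166): t = (168 − 40) / (206 − 40) = 128/166 = 0.77108.
Check on R: (147 − 48)/(177 − 48) = 0.7674 ✓

0.77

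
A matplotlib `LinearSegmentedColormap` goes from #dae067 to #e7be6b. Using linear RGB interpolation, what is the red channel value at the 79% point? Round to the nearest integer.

228

R₁ = 218 (from #dae067), R₂ = 231 (from #e7be6b).
R = 218 + 0.79 × (231 − 218) = 228.27 → 228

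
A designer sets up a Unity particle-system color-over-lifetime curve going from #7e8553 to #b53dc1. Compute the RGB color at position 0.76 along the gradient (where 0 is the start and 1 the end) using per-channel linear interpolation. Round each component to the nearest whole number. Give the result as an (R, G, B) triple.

#7e8553 → (126, 133, 83); #b53dc1 → (181, 61, 193).
R = 126 + 0.76 × (181 − 126) = 126 + 0.76 × 55 = 167.8 → 168
G = 133 + 0.76 × (61 − 133) = 133 + 0.76 × -72 = 78.28 → 78
B = 83 + 0.76 × (193 − 83) = 83 + 0.76 × 110 = 166.6 → 167

(168, 78, 167)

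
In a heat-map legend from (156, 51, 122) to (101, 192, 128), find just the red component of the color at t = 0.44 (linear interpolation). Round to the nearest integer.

R = 156 + 0.44 × (101 − 156) = 131.8 → 132

132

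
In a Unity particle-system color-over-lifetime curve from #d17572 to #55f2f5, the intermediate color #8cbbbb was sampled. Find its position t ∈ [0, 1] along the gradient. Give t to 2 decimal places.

Invert the lerp on the B channel (largest span, 131): t = (187 − 114) / (245 − 114) = 73/131 = 0.55725.
Check on R: (140 − 209)/(85 − 209) = 0.5565 ✓

0.56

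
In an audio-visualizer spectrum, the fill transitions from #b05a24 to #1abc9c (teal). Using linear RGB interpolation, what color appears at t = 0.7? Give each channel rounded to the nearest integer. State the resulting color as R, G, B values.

(71, 159, 120)

#b05a24 → (176, 90, 36); #1abc9c → (26, 188, 156).
R = 176 + 0.7 × (26 − 176) = 176 + 0.7 × -150 = 71 → 71
G = 90 + 0.7 × (188 − 90) = 90 + 0.7 × 98 = 158.6 → 159
B = 36 + 0.7 × (156 − 36) = 36 + 0.7 × 120 = 120 → 120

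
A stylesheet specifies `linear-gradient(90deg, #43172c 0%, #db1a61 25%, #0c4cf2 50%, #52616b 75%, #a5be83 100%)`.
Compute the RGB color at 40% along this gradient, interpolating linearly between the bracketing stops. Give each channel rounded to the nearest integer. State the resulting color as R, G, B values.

(95, 56, 184)

40% lies between the 25% and 50% stops, so the local fraction is t = (40 − 25)/(50 − 25) = 15/25 ≈ 0.6.
#db1a61 → (219, 26, 97); #0c4cf2 → (12, 76, 242).
R = 219 + 0.6 × (12 − 219) = 94.8 → 95
G = 26 + 0.6 × (76 − 26) = 56 → 56
B = 97 + 0.6 × (242 − 97) = 184 → 184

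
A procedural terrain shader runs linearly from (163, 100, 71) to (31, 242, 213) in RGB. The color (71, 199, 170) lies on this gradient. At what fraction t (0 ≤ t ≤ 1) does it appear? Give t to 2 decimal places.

Invert the lerp on the G channel (largest span, 142): t = (199 − 100) / (242 − 100) = 99/142 = 0.69718.
Check on R: (71 − 163)/(31 − 163) = 0.697 ✓

0.70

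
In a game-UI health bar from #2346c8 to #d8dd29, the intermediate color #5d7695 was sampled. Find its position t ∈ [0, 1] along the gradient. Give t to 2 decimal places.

0.32

Invert the lerp on the R channel (largest span, 181): t = (93 − 35) / (216 − 35) = 58/181 = 0.32044.
Check on G: (118 − 70)/(221 − 70) = 0.3179 ✓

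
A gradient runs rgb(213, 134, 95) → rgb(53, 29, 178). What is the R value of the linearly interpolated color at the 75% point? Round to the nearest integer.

93

R = 213 + 0.75 × (53 − 213) = 93 → 93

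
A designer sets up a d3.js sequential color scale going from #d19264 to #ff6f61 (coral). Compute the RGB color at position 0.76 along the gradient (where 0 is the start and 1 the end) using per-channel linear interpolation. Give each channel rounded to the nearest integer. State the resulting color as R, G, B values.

(244, 119, 98)

#d19264 → (209, 146, 100); #ff6f61 → (255, 111, 97).
R = 209 + 0.76 × (255 − 209) = 209 + 0.76 × 46 = 243.96 → 244
G = 146 + 0.76 × (111 − 146) = 146 + 0.76 × -35 = 119.4 → 119
B = 100 + 0.76 × (97 − 100) = 100 + 0.76 × -3 = 97.72 → 98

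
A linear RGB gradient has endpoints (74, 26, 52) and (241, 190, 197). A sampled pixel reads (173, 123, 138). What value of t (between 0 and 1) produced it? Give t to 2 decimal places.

0.59

Invert the lerp on the R channel (largest span, 167): t = (173 − 74) / (241 − 74) = 99/167 = 0.59281.
Check on G: (123 − 26)/(190 − 26) = 0.5915 ✓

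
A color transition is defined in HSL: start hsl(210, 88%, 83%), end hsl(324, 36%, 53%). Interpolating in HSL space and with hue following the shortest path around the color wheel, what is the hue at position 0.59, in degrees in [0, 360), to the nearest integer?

Hue arc: Δh = 324 − 210 = 114° (|Δh| ≤ 180, already the shorter path).
H = 210 + 0.59 × (114) = 277.26 → 277°

277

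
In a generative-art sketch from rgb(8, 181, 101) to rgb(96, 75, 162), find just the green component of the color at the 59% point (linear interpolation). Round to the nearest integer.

G = 181 + 0.59 × (75 − 181) = 118.46 → 118

118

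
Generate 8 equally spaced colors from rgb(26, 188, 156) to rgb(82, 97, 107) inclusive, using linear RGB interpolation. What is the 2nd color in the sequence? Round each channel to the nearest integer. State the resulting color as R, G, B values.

(34, 175, 149)

With 8 swatches and endpoints inclusive, swatch 2 sits at t = (2 − 1)/(8 − 1) = 1/7 ≈ 0.1429.
R = 26 + 0.1429 × (82 − 26) = 34.002 → 34
G = 188 + 0.1429 × (97 − 188) = 174.996 → 175
B = 156 + 0.1429 × (107 − 156) = 148.998 → 149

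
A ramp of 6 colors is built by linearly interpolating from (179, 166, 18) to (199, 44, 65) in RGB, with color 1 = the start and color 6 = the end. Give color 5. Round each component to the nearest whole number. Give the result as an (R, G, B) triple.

With 6 swatches and endpoints inclusive, swatch 5 sits at t = (5 − 1)/(6 − 1) = 4/5 ≈ 0.8.
R = 179 + 0.8 × (199 − 179) = 195 → 195
G = 166 + 0.8 × (44 − 166) = 68.4 → 68
B = 18 + 0.8 × (65 − 18) = 55.6 → 56

(195, 68, 56)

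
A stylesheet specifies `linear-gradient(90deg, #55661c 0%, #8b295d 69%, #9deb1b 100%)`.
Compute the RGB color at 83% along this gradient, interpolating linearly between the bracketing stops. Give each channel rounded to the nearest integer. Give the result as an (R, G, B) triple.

83% lies between the 69% and 100% stops, so the local fraction is t = (83 − 69)/(100 − 69) = 14/31 ≈ 0.4516.
#8b295d → (139, 41, 93); #9deb1b → (157, 235, 27).
R = 139 + 0.4516 × (157 − 139) = 147.129 → 147
G = 41 + 0.4516 × (235 − 41) = 128.61 → 129
B = 93 + 0.4516 × (27 − 93) = 63.194 → 63

(147, 129, 63)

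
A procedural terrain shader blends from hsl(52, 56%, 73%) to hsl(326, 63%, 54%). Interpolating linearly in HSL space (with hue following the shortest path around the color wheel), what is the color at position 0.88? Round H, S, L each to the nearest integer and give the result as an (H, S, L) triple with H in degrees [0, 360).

Hue: 326 − 52 = 274°, but |274| > 180 so the shorter arc goes the other way: Δh = 274 − 360 = -86°.
H = 52 + 0.88 × (-86) = -23.68 → -24 → -24 mod 360 = 336°
S = 56 + 0.88 × (63 − 56) = 62.16 → 62%
L = 73 + 0.88 × (54 − 73) = 56.28 → 56%

(336, 62, 56)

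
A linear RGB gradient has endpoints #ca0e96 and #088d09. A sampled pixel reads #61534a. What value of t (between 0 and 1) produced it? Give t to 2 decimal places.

0.54

Invert the lerp on the R channel (largest span, 194): t = (97 − 202) / (8 − 202) = -105/-194 = 0.54124.
Check on G: (83 − 14)/(141 − 14) = 0.5433 ✓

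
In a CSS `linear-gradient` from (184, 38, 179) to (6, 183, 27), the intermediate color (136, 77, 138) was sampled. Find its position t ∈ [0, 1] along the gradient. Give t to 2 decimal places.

Invert the lerp on the R channel (largest span, 178): t = (136 − 184) / (6 − 184) = -48/-178 = 0.26966.
Check on G: (77 − 38)/(183 − 38) = 0.269 ✓

0.27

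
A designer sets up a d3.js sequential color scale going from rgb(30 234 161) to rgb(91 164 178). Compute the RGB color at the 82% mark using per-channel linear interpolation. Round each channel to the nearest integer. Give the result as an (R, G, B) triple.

82% corresponds to t = 0.82.
R = 30 + 0.82 × (91 − 30) = 30 + 0.82 × 61 = 80.02 → 80
G = 234 + 0.82 × (164 − 234) = 234 + 0.82 × -70 = 176.6 → 177
B = 161 + 0.82 × (178 − 161) = 161 + 0.82 × 17 = 174.94 → 175

(80, 177, 175)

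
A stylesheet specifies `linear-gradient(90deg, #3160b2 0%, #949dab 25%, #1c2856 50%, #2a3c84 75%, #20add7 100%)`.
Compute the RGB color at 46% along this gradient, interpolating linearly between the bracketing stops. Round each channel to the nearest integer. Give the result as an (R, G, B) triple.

46% lies between the 25% and 50% stops, so the local fraction is t = (46 − 25)/(50 − 25) = 21/25 ≈ 0.84.
#949dab → (148, 157, 171); #1c2856 → (28, 40, 86).
R = 148 + 0.84 × (28 − 148) = 47.2 → 47
G = 157 + 0.84 × (40 − 157) = 58.72 → 59
B = 171 + 0.84 × (86 − 171) = 99.6 → 100

(47, 59, 100)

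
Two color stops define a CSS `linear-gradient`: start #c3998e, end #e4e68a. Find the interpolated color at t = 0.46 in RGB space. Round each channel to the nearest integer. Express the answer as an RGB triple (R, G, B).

#c3998e → (195, 153, 142); #e4e68a → (228, 230, 138).
R = 195 + 0.46 × (228 − 195) = 195 + 0.46 × 33 = 210.18 → 210
G = 153 + 0.46 × (230 − 153) = 153 + 0.46 × 77 = 188.42 → 188
B = 142 + 0.46 × (138 − 142) = 142 + 0.46 × -4 = 140.16 → 140

(210, 188, 140)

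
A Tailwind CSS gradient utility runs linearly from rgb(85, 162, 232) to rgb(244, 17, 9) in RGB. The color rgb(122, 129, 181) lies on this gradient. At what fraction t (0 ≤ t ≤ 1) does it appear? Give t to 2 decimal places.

0.23

Invert the lerp on the B channel (largest span, 223): t = (181 − 232) / (9 − 232) = -51/-223 = 0.2287.
Check on R: (122 − 85)/(244 − 85) = 0.2327 ✓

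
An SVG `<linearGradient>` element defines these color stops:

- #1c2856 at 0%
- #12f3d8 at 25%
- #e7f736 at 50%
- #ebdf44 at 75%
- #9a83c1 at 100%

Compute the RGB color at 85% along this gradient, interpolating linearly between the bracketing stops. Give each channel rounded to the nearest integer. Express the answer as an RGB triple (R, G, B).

(203, 186, 118)

85% lies between the 75% and 100% stops, so the local fraction is t = (85 − 75)/(100 − 75) = 10/25 ≈ 0.4.
#ebdf44 → (235, 223, 68); #9a83c1 → (154, 131, 193).
R = 235 + 0.4 × (154 − 235) = 202.6 → 203
G = 223 + 0.4 × (131 − 223) = 186.2 → 186
B = 68 + 0.4 × (193 − 68) = 118 → 118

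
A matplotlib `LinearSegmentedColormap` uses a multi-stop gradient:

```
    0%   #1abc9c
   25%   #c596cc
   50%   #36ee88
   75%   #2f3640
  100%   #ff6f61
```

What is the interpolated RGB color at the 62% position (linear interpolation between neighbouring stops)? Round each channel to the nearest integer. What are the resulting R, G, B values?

(51, 150, 101)

62% lies between the 50% and 75% stops, so the local fraction is t = (62 − 50)/(75 − 50) = 12/25 ≈ 0.48.
#36ee88 → (54, 238, 136); #2f3640 → (47, 54, 64).
R = 54 + 0.48 × (47 − 54) = 50.64 → 51
G = 238 + 0.48 × (54 − 238) = 149.68 → 150
B = 136 + 0.48 × (64 − 136) = 101.44 → 101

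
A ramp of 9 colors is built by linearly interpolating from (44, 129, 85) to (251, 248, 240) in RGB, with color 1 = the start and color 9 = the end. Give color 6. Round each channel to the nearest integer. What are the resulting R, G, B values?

(173, 203, 182)

With 9 swatches and endpoints inclusive, swatch 6 sits at t = (6 − 1)/(9 − 1) = 5/8 ≈ 0.625.
R = 44 + 0.625 × (251 − 44) = 173.375 → 173
G = 129 + 0.625 × (248 − 129) = 203.375 → 203
B = 85 + 0.625 × (240 − 85) = 181.875 → 182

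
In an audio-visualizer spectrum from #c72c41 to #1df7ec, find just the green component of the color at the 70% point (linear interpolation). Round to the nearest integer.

186

G₁ = 44 (from #c72c41), G₂ = 247 (from #1df7ec).
G = 44 + 0.7 × (247 − 44) = 186.1 → 186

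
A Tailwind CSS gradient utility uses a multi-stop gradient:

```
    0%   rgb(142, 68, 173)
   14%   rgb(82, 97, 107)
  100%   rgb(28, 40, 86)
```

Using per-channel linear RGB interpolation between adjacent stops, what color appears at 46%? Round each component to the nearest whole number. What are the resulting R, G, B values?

(62, 76, 99)

46% lies between the 14% and 100% stops, so the local fraction is t = (46 − 14)/(100 − 14) = 32/86 ≈ 0.3721.
R = 82 + 0.3721 × (28 − 82) = 61.907 → 62
G = 97 + 0.3721 × (40 − 97) = 75.79 → 76
B = 107 + 0.3721 × (86 − 107) = 99.186 → 99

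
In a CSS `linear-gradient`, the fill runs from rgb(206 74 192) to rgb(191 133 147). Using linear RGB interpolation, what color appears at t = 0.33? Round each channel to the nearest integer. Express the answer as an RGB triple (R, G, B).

R = 206 + 0.33 × (191 − 206) = 206 + 0.33 × -15 = 201.05 → 201
G = 74 + 0.33 × (133 − 74) = 74 + 0.33 × 59 = 93.47 → 93
B = 192 + 0.33 × (147 − 192) = 192 + 0.33 × -45 = 177.15 → 177

(201, 93, 177)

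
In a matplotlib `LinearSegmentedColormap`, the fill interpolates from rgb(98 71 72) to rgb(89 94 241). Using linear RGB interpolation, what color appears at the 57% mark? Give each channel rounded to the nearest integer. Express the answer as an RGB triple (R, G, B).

(93, 84, 168)

57% corresponds to t = 0.57.
R = 98 + 0.57 × (89 − 98) = 98 + 0.57 × -9 = 92.87 → 93
G = 71 + 0.57 × (94 − 71) = 71 + 0.57 × 23 = 84.11 → 84
B = 72 + 0.57 × (241 − 72) = 72 + 0.57 × 169 = 168.33 → 168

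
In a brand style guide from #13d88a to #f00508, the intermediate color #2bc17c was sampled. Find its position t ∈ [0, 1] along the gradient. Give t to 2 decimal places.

Invert the lerp on the R channel (largest span, 221): t = (43 − 19) / (240 − 19) = 24/221 = 0.1086.
Check on G: (193 − 216)/(5 − 216) = 0.109 ✓

0.11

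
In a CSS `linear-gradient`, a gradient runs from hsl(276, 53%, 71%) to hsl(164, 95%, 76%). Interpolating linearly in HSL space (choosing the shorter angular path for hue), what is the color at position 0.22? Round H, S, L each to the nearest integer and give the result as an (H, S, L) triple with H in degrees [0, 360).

(251, 62, 72)

Hue arc: Δh = 164 − 276 = -112° (|Δh| ≤ 180, already the shorter path).
H = 276 + 0.22 × (-112) = 251.36 → 251°
S = 53 + 0.22 × (95 − 53) = 62.24 → 62%
L = 71 + 0.22 × (76 − 71) = 72.1 → 72%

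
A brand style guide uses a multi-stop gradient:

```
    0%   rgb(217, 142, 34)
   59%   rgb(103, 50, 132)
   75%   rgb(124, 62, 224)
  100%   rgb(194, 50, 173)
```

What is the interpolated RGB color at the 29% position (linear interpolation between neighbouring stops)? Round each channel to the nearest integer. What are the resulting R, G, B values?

29% lies between the 0% and 59% stops, so the local fraction is t = (29 − 0)/(59 − 0) = 29/59 ≈ 0.4915.
R = 217 + 0.4915 × (103 − 217) = 160.969 → 161
G = 142 + 0.4915 × (50 − 142) = 96.782 → 97
B = 34 + 0.4915 × (132 − 34) = 82.167 → 82

(161, 97, 82)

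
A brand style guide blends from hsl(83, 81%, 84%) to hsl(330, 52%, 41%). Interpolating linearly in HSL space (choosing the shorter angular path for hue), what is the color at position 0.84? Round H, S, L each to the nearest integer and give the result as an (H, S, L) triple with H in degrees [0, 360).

Hue: 330 − 83 = 247°, but |247| > 180 so the shorter arc goes the other way: Δh = 247 − 360 = -113°.
H = 83 + 0.84 × (-113) = -11.92 → -12 → -12 mod 360 = 348°
S = 81 + 0.84 × (52 − 81) = 56.64 → 57%
L = 84 + 0.84 × (41 − 84) = 47.88 → 48%

(348, 57, 48)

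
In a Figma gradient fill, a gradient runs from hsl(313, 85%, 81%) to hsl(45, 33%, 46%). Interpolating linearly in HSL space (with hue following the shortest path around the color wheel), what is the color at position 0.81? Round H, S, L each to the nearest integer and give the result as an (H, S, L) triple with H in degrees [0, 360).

Hue: 45 − 313 = -268°, but |-268| > 180 so the shorter arc goes the other way: Δh = -268 + 360 = 92°.
H = 313 + 0.81 × (92) = 387.52 → 388 → 388 mod 360 = 28°
S = 85 + 0.81 × (33 − 85) = 42.88 → 43%
L = 81 + 0.81 × (46 − 81) = 52.65 → 53%

(28, 43, 53)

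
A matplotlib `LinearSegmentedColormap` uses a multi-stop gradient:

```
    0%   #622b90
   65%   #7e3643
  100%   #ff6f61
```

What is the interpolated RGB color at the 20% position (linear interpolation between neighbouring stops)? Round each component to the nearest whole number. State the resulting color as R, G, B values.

20% lies between the 0% and 65% stops, so the local fraction is t = (20 − 0)/(65 − 0) = 20/65 ≈ 0.3077.
#622b90 → (98, 43, 144); #7e3643 → (126, 54, 67).
R = 98 + 0.3077 × (126 − 98) = 106.616 → 107
G = 43 + 0.3077 × (54 − 43) = 46.385 → 46
B = 144 + 0.3077 × (67 − 144) = 120.307 → 120

(107, 46, 120)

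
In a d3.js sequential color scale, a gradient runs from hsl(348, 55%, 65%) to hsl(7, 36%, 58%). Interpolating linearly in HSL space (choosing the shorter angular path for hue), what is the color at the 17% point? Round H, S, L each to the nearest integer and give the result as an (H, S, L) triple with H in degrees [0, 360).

(351, 52, 64)

Hue: 7 − 348 = -341°, but |-341| > 180 so the shorter arc goes the other way: Δh = -341 + 360 = 19°.
H = 348 + 0.17 × (19) = 351.23 → 351°
S = 55 + 0.17 × (36 − 55) = 51.77 → 52%
L = 65 + 0.17 × (58 − 65) = 63.81 → 64%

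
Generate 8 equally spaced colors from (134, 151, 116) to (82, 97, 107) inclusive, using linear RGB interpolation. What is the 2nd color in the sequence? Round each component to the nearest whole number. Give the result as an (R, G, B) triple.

(127, 143, 115)

With 8 swatches and endpoints inclusive, swatch 2 sits at t = (2 − 1)/(8 − 1) = 1/7 ≈ 0.1429.
R = 134 + 0.1429 × (82 − 134) = 126.569 → 127
G = 151 + 0.1429 × (97 − 151) = 143.283 → 143
B = 116 + 0.1429 × (107 − 116) = 114.714 → 115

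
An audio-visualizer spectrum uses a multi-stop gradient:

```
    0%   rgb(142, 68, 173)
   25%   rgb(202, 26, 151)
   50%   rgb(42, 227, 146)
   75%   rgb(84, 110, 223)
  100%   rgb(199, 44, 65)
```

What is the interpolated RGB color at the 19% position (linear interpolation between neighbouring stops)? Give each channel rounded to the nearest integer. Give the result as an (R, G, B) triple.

(188, 36, 156)

19% lies between the 0% and 25% stops, so the local fraction is t = (19 − 0)/(25 − 0) = 19/25 ≈ 0.76.
R = 142 + 0.76 × (202 − 142) = 187.6 → 188
G = 68 + 0.76 × (26 − 68) = 36.08 → 36
B = 173 + 0.76 × (151 − 173) = 156.28 → 156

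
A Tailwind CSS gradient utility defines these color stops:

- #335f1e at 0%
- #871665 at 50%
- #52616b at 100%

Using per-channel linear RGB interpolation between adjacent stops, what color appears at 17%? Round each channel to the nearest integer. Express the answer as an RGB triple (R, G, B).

17% lies between the 0% and 50% stops, so the local fraction is t = (17 − 0)/(50 − 0) = 17/50 ≈ 0.34.
#335f1e → (51, 95, 30); #871665 → (135, 22, 101).
R = 51 + 0.34 × (135 − 51) = 79.56 → 80
G = 95 + 0.34 × (22 − 95) = 70.18 → 70
B = 30 + 0.34 × (101 − 30) = 54.14 → 54

(80, 70, 54)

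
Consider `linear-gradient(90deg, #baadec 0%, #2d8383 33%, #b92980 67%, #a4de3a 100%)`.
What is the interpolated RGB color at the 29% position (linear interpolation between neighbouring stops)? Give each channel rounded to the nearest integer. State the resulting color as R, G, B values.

(62, 136, 144)

29% lies between the 0% and 33% stops, so the local fraction is t = (29 − 0)/(33 − 0) = 29/33 ≈ 0.8788.
#baadec → (186, 173, 236); #2d8383 → (45, 131, 131).
R = 186 + 0.8788 × (45 − 186) = 62.089 → 62
G = 173 + 0.8788 × (131 − 173) = 136.09 → 136
B = 236 + 0.8788 × (131 − 236) = 143.726 → 144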